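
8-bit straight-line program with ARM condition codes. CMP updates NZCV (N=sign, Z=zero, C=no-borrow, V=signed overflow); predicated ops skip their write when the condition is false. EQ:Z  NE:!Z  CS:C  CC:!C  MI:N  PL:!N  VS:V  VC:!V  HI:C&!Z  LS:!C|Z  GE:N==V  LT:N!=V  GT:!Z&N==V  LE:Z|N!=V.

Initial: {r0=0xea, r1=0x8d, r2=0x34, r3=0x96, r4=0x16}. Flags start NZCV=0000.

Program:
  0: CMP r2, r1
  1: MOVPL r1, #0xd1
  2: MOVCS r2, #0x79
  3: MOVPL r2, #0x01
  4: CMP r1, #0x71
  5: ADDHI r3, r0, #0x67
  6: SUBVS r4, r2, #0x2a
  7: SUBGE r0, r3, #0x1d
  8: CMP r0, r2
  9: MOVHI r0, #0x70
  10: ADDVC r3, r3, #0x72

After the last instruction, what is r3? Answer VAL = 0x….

VAL = 0xc3

[0] flags=1001 → (cmp)
[1] flags=1001 PL?F → skip
[2] flags=1001 CS?F → skip
[3] flags=1001 PL?F → skip
[4] flags=0011 → (cmp)
[5] flags=0011 HI?T → r3=0x51
[6] flags=0011 VS?T → r4=0x0a
[7] flags=0011 GE?F → skip
[8] flags=1010 → (cmp)
[9] flags=1010 HI?T → r0=0x70
[10] flags=1010 VC?T → r3=0xc3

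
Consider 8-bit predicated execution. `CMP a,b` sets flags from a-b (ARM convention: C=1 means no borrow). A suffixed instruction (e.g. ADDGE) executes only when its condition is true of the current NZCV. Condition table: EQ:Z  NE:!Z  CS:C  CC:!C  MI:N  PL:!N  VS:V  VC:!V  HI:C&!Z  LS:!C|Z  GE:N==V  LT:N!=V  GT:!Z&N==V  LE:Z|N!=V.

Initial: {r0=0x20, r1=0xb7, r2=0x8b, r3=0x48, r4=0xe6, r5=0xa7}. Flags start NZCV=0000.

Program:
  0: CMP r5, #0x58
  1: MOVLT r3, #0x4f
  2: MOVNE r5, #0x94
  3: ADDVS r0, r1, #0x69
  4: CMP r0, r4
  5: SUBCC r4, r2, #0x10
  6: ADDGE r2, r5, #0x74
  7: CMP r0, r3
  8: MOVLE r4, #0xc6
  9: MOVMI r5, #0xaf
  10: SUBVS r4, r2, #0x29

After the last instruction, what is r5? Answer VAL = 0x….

[0] flags=0011 → (cmp)
[1] flags=0011 LT?T → r3=0x4f
[2] flags=0011 NE?T → r5=0x94
[3] flags=0011 VS?T → r0=0x20
[4] flags=0000 → (cmp)
[5] flags=0000 CC?T → r4=0x7b
[6] flags=0000 GE?T → r2=0x08
[7] flags=1000 → (cmp)
[8] flags=1000 LE?T → r4=0xc6
[9] flags=1000 MI?T → r5=0xaf
[10] flags=1000 VS?F → skip

VAL = 0xaf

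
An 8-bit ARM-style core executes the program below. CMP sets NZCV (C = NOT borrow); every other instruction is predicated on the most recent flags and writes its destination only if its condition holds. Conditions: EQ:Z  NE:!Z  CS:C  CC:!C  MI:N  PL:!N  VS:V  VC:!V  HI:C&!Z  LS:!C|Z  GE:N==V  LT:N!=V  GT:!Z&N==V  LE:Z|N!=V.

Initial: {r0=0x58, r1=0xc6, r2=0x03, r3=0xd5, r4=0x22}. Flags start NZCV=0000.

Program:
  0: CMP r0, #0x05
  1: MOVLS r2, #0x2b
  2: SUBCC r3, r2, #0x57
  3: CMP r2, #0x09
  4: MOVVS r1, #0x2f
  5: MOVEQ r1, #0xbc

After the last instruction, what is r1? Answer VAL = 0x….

0: ✓ CMP  NZCV=0010
1: · MOVLS
2: · SUBCC
3: ✓ CMP  NZCV=1000
4: · MOVVS
5: · MOVEQ

VAL = 0xc6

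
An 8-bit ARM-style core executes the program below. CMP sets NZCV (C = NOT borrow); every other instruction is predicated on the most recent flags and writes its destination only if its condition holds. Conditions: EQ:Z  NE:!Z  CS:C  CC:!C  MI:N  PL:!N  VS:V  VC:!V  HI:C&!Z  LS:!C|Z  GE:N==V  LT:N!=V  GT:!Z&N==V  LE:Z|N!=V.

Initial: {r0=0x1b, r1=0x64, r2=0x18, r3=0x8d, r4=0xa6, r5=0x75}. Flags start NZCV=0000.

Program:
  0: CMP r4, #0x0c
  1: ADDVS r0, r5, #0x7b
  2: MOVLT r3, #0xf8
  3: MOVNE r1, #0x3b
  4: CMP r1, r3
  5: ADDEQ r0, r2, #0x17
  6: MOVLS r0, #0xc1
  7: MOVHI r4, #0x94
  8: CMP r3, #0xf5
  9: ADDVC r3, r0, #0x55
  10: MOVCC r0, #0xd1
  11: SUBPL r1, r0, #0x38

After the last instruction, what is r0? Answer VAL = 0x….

VAL = 0xc1

0: ✓ CMP  NZCV=1010
1: · ADDVS
2: ✓ MOVLT  r3←0xf8
3: ✓ MOVNE  r1←0x3b
4: ✓ CMP  NZCV=0000
5: · ADDEQ
6: ✓ MOVLS  r0←0xc1
7: · MOVHI
8: ✓ CMP  NZCV=0010
9: ✓ ADDVC  r3←0x16
10: · MOVCC
11: ✓ SUBPL  r1←0x89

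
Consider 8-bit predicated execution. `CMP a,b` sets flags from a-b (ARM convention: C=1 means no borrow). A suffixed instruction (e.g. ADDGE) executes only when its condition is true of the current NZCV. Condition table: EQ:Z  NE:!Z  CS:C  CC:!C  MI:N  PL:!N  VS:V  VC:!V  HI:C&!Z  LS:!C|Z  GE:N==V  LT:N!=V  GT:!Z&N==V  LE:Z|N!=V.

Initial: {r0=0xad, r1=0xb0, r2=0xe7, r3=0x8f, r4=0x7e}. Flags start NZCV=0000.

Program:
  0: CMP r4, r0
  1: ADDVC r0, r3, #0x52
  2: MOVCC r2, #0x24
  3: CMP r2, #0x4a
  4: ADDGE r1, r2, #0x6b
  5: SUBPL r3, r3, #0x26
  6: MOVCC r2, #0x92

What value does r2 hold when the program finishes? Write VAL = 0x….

VAL = 0x92

[0] flags=1001 → (cmp)
[1] flags=1001 VC?F → skip
[2] flags=1001 CC?T → r2=0x24
[3] flags=1000 → (cmp)
[4] flags=1000 GE?F → skip
[5] flags=1000 PL?F → skip
[6] flags=1000 CC?T → r2=0x92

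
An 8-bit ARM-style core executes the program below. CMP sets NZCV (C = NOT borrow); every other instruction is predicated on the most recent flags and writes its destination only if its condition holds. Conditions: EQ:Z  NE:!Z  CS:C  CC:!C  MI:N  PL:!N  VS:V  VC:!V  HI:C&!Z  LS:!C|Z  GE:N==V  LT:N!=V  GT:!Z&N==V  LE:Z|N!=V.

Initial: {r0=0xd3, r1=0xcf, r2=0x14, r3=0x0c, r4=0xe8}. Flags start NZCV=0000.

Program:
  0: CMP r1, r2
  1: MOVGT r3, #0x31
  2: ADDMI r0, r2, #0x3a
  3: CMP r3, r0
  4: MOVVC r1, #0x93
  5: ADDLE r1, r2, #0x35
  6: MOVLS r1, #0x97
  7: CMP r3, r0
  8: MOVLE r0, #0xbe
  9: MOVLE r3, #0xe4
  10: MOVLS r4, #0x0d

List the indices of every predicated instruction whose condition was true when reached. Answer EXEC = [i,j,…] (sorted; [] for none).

EXEC = [2,4,5,6,8,9,10]

0: ✓ CMP  NZCV=1010
1: · MOVGT
2: ✓ ADDMI  r0←0x4e
3: ✓ CMP  NZCV=1000
4: ✓ MOVVC  r1←0x93
5: ✓ ADDLE  r1←0x49
6: ✓ MOVLS  r1←0x97
7: ✓ CMP  NZCV=1000
8: ✓ MOVLE  r0←0xbe
9: ✓ MOVLE  r3←0xe4
10: ✓ MOVLS  r4←0x0d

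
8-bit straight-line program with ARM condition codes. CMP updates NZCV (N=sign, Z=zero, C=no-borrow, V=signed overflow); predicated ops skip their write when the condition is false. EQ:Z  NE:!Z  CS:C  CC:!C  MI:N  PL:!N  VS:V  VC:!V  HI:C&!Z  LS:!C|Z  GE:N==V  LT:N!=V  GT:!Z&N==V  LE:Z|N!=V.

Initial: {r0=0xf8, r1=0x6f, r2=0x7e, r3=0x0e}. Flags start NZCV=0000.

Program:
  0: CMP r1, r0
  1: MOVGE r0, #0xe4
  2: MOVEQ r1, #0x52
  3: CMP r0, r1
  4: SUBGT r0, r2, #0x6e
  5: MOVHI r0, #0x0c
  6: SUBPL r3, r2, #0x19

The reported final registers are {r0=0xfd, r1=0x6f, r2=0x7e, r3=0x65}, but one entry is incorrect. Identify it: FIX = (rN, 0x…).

[0] flags=0000 → (cmp)
[1] flags=0000 GE?T → r0=0xe4
[2] flags=0000 EQ?F → skip
[3] flags=0011 → (cmp)
[4] flags=0011 GT?F → skip
[5] flags=0011 HI?T → r0=0x0c
[6] flags=0011 PL?T → r3=0x65

FIX = (r0, 0x0c)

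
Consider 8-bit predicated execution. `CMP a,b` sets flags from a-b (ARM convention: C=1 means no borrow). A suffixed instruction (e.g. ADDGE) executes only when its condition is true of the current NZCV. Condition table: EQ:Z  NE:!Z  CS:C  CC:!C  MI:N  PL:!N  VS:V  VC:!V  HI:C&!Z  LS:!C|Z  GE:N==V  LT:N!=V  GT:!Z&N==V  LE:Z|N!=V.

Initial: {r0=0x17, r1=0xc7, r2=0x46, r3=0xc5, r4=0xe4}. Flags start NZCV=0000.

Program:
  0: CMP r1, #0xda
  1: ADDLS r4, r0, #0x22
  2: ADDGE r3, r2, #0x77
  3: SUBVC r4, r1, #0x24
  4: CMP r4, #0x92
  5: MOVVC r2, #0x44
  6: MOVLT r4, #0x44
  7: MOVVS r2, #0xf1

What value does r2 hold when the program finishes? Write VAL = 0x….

[0] flags=1000 → (cmp)
[1] flags=1000 LS?T → r4=0x39
[2] flags=1000 GE?F → skip
[3] flags=1000 VC?T → r4=0xa3
[4] flags=0010 → (cmp)
[5] flags=0010 VC?T → r2=0x44
[6] flags=0010 LT?F → skip
[7] flags=0010 VS?F → skip

VAL = 0x44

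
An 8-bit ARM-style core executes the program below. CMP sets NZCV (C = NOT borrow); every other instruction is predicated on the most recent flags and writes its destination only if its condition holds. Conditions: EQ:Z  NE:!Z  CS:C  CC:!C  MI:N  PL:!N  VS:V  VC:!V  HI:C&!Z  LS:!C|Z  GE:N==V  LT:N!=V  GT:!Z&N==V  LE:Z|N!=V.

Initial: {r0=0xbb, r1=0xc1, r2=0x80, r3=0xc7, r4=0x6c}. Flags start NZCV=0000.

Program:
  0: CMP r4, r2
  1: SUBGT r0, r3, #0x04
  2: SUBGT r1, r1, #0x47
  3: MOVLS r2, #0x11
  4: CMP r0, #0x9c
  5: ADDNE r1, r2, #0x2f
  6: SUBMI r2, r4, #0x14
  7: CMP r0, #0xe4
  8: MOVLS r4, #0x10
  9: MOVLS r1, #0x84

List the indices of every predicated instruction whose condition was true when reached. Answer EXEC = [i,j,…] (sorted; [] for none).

0: ✓ CMP  NZCV=1001
1: ✓ SUBGT  r0←0xc3
2: ✓ SUBGT  r1←0x7a
3: ✓ MOVLS  r2←0x11
4: ✓ CMP  NZCV=0010
5: ✓ ADDNE  r1←0x40
6: · SUBMI
7: ✓ CMP  NZCV=1000
8: ✓ MOVLS  r4←0x10
9: ✓ MOVLS  r1←0x84

EXEC = [1,2,3,5,8,9]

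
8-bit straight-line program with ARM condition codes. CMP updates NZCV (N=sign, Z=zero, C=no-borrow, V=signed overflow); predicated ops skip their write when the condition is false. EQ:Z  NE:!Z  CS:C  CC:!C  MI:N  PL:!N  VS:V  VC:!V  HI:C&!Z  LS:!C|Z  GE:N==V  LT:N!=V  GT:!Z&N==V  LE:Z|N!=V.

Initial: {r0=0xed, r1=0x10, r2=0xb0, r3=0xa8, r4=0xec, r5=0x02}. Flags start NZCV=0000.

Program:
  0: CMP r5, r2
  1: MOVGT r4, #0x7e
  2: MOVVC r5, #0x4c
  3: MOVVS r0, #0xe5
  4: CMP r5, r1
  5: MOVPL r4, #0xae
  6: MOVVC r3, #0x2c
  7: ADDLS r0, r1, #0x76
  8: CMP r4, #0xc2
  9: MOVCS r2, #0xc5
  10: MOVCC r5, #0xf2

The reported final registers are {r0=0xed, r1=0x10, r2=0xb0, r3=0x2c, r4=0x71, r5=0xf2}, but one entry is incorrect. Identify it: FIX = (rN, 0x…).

FIX = (r4, 0xae)

[0] flags=0000 → (cmp)
[1] flags=0000 GT?T → r4=0x7e
[2] flags=0000 VC?T → r5=0x4c
[3] flags=0000 VS?F → skip
[4] flags=0010 → (cmp)
[5] flags=0010 PL?T → r4=0xae
[6] flags=0010 VC?T → r3=0x2c
[7] flags=0010 LS?F → skip
[8] flags=1000 → (cmp)
[9] flags=1000 CS?F → skip
[10] flags=1000 CC?T → r5=0xf2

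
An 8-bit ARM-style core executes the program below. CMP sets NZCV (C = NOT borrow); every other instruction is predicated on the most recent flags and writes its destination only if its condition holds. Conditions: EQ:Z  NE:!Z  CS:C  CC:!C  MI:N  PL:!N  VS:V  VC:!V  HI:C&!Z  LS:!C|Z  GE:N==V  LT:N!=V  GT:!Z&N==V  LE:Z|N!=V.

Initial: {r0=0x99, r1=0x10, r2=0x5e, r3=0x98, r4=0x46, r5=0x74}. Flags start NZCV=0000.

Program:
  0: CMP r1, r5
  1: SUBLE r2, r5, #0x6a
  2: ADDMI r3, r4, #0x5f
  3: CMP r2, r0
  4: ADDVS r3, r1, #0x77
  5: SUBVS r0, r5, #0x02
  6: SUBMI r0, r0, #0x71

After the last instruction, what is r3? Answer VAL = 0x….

VAL = 0xa5

0: ✓ CMP  NZCV=1000
1: ✓ SUBLE  r2←0x0a
2: ✓ ADDMI  r3←0xa5
3: ✓ CMP  NZCV=0000
4: · ADDVS
5: · SUBVS
6: · SUBMI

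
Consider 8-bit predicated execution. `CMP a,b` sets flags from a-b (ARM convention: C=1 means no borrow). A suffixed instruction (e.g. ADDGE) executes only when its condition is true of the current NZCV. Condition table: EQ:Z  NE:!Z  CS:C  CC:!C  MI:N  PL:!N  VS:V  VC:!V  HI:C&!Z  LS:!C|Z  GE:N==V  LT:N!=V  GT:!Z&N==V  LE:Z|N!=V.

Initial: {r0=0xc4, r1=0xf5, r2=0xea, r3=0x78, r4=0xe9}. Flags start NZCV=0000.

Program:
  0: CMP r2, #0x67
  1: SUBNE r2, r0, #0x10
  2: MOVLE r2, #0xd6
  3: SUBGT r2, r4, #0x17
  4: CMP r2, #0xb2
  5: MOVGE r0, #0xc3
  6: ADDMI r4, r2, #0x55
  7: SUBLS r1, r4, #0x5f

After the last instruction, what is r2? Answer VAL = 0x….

[0] flags=1010 → (cmp)
[1] flags=1010 NE?T → r2=0xb4
[2] flags=1010 LE?T → r2=0xd6
[3] flags=1010 GT?F → skip
[4] flags=0010 → (cmp)
[5] flags=0010 GE?T → r0=0xc3
[6] flags=0010 MI?F → skip
[7] flags=0010 LS?F → skip

VAL = 0xd6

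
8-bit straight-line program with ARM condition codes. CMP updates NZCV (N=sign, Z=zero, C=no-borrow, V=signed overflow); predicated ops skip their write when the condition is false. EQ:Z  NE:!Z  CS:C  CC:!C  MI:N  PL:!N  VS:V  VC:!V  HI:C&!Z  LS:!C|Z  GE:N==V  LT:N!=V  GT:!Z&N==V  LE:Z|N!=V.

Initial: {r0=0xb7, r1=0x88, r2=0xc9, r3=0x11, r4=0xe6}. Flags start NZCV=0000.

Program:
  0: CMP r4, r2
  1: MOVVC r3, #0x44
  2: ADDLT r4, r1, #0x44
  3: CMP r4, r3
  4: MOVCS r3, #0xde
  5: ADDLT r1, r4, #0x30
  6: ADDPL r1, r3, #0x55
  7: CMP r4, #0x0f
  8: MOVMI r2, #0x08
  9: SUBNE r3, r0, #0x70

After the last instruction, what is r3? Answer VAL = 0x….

[0] flags=0010 → (cmp)
[1] flags=0010 VC?T → r3=0x44
[2] flags=0010 LT?F → skip
[3] flags=1010 → (cmp)
[4] flags=1010 CS?T → r3=0xde
[5] flags=1010 LT?T → r1=0x16
[6] flags=1010 PL?F → skip
[7] flags=1010 → (cmp)
[8] flags=1010 MI?T → r2=0x08
[9] flags=1010 NE?T → r3=0x47

VAL = 0x47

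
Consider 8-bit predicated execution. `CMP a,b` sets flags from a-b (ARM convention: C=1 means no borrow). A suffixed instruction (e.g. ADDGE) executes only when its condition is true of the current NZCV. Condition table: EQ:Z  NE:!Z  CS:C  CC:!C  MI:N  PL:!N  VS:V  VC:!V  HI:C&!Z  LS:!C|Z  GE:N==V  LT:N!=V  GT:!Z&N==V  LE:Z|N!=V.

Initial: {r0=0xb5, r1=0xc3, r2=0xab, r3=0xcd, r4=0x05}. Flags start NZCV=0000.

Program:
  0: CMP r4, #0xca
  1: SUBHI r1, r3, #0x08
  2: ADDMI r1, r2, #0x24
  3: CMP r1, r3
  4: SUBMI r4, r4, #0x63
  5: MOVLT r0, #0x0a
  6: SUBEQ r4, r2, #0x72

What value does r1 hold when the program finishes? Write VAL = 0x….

0: ✓ CMP  NZCV=0000
1: · SUBHI
2: · ADDMI
3: ✓ CMP  NZCV=1000
4: ✓ SUBMI  r4←0xa2
5: ✓ MOVLT  r0←0x0a
6: · SUBEQ

VAL = 0xc3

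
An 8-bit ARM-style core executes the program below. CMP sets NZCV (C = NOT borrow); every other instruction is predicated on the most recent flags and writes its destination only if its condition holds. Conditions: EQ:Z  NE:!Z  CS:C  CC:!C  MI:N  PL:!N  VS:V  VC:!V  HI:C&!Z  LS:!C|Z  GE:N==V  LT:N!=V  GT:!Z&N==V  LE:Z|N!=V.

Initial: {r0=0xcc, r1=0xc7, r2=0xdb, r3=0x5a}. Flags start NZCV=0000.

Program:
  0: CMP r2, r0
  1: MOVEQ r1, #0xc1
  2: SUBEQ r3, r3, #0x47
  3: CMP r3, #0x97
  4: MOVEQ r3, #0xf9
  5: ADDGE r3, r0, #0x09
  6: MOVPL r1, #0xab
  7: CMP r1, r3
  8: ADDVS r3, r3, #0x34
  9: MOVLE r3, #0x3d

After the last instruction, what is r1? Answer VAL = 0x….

VAL = 0xc7

[0] flags=0010 → (cmp)
[1] flags=0010 EQ?F → skip
[2] flags=0010 EQ?F → skip
[3] flags=1001 → (cmp)
[4] flags=1001 EQ?F → skip
[5] flags=1001 GE?T → r3=0xd5
[6] flags=1001 PL?F → skip
[7] flags=1000 → (cmp)
[8] flags=1000 VS?F → skip
[9] flags=1000 LE?T → r3=0x3d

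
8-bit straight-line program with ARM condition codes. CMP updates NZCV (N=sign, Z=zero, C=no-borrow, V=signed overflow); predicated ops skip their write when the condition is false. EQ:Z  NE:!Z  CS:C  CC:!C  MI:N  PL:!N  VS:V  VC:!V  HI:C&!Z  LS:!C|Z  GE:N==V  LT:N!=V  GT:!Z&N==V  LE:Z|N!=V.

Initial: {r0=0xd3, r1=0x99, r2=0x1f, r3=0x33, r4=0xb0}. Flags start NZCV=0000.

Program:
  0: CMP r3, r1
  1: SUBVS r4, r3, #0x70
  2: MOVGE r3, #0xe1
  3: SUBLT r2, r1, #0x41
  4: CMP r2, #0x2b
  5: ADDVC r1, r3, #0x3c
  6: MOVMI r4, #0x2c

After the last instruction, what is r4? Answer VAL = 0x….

VAL = 0x2c

0: ✓ CMP  NZCV=1001
1: ✓ SUBVS  r4←0xc3
2: ✓ MOVGE  r3←0xe1
3: · SUBLT
4: ✓ CMP  NZCV=1000
5: ✓ ADDVC  r1←0x1d
6: ✓ MOVMI  r4←0x2c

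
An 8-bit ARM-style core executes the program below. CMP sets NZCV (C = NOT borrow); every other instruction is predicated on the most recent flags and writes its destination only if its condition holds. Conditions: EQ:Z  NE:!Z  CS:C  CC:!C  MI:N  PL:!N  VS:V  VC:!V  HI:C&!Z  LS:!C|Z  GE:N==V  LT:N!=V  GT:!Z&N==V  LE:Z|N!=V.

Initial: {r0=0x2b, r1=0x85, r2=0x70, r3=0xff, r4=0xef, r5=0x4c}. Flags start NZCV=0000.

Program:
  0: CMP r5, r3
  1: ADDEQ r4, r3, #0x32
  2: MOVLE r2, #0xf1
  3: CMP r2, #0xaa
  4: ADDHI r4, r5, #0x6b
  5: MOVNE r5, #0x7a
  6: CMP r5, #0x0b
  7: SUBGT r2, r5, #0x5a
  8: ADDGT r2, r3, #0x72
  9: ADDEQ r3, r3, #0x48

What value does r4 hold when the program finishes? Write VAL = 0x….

[0] flags=0000 → (cmp)
[1] flags=0000 EQ?F → skip
[2] flags=0000 LE?F → skip
[3] flags=1001 → (cmp)
[4] flags=1001 HI?F → skip
[5] flags=1001 NE?T → r5=0x7a
[6] flags=0010 → (cmp)
[7] flags=0010 GT?T → r2=0x20
[8] flags=0010 GT?T → r2=0x71
[9] flags=0010 EQ?F → skip

VAL = 0xef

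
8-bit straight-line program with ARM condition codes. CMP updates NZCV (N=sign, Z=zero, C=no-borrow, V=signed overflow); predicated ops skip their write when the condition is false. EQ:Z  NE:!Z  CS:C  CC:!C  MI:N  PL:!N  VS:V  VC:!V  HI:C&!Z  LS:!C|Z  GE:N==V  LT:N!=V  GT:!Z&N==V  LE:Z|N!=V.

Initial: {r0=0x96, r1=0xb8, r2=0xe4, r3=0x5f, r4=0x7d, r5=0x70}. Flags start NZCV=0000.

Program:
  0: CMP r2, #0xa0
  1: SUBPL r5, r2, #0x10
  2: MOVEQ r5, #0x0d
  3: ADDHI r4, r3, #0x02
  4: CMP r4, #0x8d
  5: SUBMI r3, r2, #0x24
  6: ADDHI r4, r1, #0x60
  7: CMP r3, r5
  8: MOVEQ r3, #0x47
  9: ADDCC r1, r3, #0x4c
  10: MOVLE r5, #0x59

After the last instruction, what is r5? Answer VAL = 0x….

VAL = 0x59

[0] flags=0010 → (cmp)
[1] flags=0010 PL?T → r5=0xd4
[2] flags=0010 EQ?F → skip
[3] flags=0010 HI?T → r4=0x61
[4] flags=1001 → (cmp)
[5] flags=1001 MI?T → r3=0xc0
[6] flags=1001 HI?F → skip
[7] flags=1000 → (cmp)
[8] flags=1000 EQ?F → skip
[9] flags=1000 CC?T → r1=0x0c
[10] flags=1000 LE?T → r5=0x59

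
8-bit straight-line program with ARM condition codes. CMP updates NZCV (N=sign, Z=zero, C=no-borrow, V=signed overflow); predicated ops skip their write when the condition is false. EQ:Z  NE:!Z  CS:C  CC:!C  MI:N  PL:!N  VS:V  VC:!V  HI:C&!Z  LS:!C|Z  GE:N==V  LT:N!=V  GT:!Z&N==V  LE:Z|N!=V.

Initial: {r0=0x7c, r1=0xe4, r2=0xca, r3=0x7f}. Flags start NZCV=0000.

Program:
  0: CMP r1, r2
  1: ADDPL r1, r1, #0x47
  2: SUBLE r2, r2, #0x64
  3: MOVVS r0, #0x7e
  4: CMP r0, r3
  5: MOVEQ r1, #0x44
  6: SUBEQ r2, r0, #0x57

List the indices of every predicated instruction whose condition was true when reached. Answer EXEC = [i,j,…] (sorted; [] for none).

[0] flags=0010 → (cmp)
[1] flags=0010 PL?T → r1=0x2b
[2] flags=0010 LE?F → skip
[3] flags=0010 VS?F → skip
[4] flags=1000 → (cmp)
[5] flags=1000 EQ?F → skip
[6] flags=1000 EQ?F → skip

EXEC = [1]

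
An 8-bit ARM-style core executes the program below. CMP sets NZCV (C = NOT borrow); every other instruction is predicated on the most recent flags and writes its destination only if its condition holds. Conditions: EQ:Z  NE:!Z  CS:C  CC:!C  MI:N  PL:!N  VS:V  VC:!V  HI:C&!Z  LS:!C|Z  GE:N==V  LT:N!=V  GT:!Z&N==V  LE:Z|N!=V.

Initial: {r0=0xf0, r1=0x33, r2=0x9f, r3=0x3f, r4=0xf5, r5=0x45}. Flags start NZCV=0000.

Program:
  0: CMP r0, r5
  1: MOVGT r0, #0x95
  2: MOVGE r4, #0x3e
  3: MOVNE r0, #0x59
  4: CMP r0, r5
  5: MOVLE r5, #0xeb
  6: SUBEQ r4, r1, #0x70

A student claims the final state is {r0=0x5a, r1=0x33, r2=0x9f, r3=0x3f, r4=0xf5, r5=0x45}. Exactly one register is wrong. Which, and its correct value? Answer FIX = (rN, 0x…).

0: ✓ CMP  NZCV=1010
1: · MOVGT
2: · MOVGE
3: ✓ MOVNE  r0←0x59
4: ✓ CMP  NZCV=0010
5: · MOVLE
6: · SUBEQ

FIX = (r0, 0x59)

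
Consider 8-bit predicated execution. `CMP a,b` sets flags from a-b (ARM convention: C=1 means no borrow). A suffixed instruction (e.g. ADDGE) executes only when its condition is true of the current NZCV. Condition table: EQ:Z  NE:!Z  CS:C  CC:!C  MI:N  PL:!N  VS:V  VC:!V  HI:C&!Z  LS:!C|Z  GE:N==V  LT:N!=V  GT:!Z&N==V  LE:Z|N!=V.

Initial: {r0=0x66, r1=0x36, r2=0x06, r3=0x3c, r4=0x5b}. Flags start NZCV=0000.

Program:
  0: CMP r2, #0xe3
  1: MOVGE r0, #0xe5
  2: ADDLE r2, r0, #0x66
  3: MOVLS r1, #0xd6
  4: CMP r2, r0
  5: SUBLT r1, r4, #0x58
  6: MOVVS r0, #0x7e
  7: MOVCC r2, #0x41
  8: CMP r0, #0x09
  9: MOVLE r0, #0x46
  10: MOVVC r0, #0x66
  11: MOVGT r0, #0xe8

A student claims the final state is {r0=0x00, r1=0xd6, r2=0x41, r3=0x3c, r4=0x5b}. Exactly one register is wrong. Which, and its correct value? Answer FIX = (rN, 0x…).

0: ✓ CMP  NZCV=0000
1: ✓ MOVGE  r0←0xe5
2: · ADDLE
3: ✓ MOVLS  r1←0xd6
4: ✓ CMP  NZCV=0000
5: · SUBLT
6: · MOVVS
7: ✓ MOVCC  r2←0x41
8: ✓ CMP  NZCV=1010
9: ✓ MOVLE  r0←0x46
10: ✓ MOVVC  r0←0x66
11: · MOVGT

FIX = (r0, 0x66)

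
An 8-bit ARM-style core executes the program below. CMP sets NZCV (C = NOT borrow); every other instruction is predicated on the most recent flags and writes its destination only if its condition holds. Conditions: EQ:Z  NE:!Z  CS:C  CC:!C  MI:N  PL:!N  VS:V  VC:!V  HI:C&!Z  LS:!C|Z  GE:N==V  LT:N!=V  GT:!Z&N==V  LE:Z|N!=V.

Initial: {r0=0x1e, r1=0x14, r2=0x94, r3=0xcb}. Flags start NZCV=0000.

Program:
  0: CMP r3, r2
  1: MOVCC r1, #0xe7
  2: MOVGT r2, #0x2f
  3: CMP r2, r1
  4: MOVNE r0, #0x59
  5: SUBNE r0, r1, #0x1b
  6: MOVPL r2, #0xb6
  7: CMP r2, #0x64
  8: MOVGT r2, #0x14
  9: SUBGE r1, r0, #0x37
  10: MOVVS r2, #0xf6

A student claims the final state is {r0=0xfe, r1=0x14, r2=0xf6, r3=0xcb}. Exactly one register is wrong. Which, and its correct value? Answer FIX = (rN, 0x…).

FIX = (r0, 0xf9)

[0] flags=0010 → (cmp)
[1] flags=0010 CC?F → skip
[2] flags=0010 GT?T → r2=0x2f
[3] flags=0010 → (cmp)
[4] flags=0010 NE?T → r0=0x59
[5] flags=0010 NE?T → r0=0xf9
[6] flags=0010 PL?T → r2=0xb6
[7] flags=0011 → (cmp)
[8] flags=0011 GT?F → skip
[9] flags=0011 GE?F → skip
[10] flags=0011 VS?T → r2=0xf6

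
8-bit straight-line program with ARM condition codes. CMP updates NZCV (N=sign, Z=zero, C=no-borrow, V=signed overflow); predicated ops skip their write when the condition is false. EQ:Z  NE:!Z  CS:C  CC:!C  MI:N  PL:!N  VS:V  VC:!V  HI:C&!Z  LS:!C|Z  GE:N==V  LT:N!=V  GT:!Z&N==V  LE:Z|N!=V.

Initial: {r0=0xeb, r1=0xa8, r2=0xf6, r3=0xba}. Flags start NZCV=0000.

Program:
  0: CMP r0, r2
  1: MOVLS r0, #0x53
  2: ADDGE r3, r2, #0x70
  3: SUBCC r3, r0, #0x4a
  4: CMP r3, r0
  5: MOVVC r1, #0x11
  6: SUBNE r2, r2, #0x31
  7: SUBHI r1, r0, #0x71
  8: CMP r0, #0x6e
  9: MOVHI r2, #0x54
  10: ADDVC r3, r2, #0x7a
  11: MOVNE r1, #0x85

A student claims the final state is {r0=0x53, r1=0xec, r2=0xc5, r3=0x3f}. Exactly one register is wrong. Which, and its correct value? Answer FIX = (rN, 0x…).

FIX = (r1, 0x85)

0: ✓ CMP  NZCV=1000
1: ✓ MOVLS  r0←0x53
2: · ADDGE
3: ✓ SUBCC  r3←0x09
4: ✓ CMP  NZCV=1000
5: ✓ MOVVC  r1←0x11
6: ✓ SUBNE  r2←0xc5
7: · SUBHI
8: ✓ CMP  NZCV=1000
9: · MOVHI
10: ✓ ADDVC  r3←0x3f
11: ✓ MOVNE  r1←0x85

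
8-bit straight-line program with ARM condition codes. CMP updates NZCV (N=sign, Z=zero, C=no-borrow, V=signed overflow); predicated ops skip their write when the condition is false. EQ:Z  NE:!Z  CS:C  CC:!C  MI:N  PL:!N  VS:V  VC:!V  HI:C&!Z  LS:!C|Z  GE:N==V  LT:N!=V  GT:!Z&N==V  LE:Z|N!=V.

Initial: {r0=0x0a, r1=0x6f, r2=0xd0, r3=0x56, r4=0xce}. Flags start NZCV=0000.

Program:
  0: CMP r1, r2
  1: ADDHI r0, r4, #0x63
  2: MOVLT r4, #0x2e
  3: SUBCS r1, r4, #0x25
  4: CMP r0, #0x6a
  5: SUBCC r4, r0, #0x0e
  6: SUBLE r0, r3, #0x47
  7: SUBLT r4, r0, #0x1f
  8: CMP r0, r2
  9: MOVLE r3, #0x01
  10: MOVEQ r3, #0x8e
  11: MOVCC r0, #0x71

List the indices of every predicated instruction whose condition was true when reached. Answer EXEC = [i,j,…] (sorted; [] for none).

EXEC = [5,6,7,11]

[0] flags=1001 → (cmp)
[1] flags=1001 HI?F → skip
[2] flags=1001 LT?F → skip
[3] flags=1001 CS?F → skip
[4] flags=1000 → (cmp)
[5] flags=1000 CC?T → r4=0xfc
[6] flags=1000 LE?T → r0=0x0f
[7] flags=1000 LT?T → r4=0xf0
[8] flags=0000 → (cmp)
[9] flags=0000 LE?F → skip
[10] flags=0000 EQ?F → skip
[11] flags=0000 CC?T → r0=0x71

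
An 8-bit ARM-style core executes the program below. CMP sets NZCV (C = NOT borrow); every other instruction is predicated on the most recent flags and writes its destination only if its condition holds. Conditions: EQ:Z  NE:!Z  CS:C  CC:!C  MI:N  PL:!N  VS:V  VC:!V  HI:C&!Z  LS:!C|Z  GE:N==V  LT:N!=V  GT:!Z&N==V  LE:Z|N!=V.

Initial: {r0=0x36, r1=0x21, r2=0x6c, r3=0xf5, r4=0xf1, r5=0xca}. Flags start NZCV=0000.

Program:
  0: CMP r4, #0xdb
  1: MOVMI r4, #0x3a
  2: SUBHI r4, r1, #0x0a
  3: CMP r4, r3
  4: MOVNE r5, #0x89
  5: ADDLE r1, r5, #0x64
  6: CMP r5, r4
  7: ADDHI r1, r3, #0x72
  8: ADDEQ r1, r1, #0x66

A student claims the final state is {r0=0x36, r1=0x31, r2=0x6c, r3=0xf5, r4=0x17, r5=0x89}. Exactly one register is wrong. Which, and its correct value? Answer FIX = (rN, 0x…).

FIX = (r1, 0x67)

0: ✓ CMP  NZCV=0010
1: · MOVMI
2: ✓ SUBHI  r4←0x17
3: ✓ CMP  NZCV=0000
4: ✓ MOVNE  r5←0x89
5: · ADDLE
6: ✓ CMP  NZCV=0011
7: ✓ ADDHI  r1←0x67
8: · ADDEQ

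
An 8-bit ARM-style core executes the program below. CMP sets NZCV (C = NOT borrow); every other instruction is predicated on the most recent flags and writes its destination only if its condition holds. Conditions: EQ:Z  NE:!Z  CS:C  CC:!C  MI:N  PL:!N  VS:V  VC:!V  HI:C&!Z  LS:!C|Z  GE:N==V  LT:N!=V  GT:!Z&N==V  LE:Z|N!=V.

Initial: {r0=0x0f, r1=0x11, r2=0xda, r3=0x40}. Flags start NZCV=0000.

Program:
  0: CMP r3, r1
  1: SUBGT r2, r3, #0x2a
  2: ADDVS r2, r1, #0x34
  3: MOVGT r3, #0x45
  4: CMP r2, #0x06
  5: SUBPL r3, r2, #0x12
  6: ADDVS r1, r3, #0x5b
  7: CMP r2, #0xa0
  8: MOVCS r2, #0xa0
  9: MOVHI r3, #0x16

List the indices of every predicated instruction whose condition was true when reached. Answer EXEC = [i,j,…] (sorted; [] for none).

EXEC = [1,3,5]

0: ✓ CMP  NZCV=0010
1: ✓ SUBGT  r2←0x16
2: · ADDVS
3: ✓ MOVGT  r3←0x45
4: ✓ CMP  NZCV=0010
5: ✓ SUBPL  r3←0x04
6: · ADDVS
7: ✓ CMP  NZCV=0000
8: · MOVCS
9: · MOVHI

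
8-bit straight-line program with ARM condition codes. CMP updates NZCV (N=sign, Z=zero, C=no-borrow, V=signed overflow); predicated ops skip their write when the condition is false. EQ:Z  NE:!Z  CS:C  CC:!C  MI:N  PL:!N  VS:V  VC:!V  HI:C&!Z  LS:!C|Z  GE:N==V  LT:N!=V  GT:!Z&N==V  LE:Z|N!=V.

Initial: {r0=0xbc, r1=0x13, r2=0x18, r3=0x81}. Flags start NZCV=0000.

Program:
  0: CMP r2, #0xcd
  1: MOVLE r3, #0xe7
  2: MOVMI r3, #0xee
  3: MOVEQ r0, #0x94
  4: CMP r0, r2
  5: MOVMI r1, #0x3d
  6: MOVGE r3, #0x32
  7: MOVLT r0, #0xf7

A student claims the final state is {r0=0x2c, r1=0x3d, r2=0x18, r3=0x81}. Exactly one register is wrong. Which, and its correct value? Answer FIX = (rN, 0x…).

0: ✓ CMP  NZCV=0000
1: · MOVLE
2: · MOVMI
3: · MOVEQ
4: ✓ CMP  NZCV=1010
5: ✓ MOVMI  r1←0x3d
6: · MOVGE
7: ✓ MOVLT  r0←0xf7

FIX = (r0, 0xf7)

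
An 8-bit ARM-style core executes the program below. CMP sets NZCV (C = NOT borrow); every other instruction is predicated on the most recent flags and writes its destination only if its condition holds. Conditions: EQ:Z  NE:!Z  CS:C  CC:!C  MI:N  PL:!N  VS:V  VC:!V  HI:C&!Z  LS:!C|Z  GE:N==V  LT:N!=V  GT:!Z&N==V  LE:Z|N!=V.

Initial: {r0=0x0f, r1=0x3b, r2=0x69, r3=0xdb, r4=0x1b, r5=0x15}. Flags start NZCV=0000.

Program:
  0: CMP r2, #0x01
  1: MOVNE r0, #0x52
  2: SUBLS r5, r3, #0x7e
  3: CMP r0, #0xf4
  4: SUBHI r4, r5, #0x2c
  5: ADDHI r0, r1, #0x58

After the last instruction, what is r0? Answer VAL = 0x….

0: ✓ CMP  NZCV=0010
1: ✓ MOVNE  r0←0x52
2: · SUBLS
3: ✓ CMP  NZCV=0000
4: · SUBHI
5: · ADDHI

VAL = 0x52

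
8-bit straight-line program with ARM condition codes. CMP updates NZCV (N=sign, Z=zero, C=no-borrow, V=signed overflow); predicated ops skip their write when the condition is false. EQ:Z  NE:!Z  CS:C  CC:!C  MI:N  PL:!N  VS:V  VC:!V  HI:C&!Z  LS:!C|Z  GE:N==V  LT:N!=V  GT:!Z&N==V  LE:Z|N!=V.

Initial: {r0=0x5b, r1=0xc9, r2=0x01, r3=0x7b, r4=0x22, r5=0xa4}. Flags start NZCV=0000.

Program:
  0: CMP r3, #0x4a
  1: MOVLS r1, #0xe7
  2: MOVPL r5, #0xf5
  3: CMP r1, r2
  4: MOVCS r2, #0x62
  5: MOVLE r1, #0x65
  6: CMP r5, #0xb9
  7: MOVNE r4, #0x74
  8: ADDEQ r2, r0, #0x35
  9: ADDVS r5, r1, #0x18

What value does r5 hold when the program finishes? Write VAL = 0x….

[0] flags=0010 → (cmp)
[1] flags=0010 LS?F → skip
[2] flags=0010 PL?T → r5=0xf5
[3] flags=1010 → (cmp)
[4] flags=1010 CS?T → r2=0x62
[5] flags=1010 LE?T → r1=0x65
[6] flags=0010 → (cmp)
[7] flags=0010 NE?T → r4=0x74
[8] flags=0010 EQ?F → skip
[9] flags=0010 VS?F → skip

VAL = 0xf5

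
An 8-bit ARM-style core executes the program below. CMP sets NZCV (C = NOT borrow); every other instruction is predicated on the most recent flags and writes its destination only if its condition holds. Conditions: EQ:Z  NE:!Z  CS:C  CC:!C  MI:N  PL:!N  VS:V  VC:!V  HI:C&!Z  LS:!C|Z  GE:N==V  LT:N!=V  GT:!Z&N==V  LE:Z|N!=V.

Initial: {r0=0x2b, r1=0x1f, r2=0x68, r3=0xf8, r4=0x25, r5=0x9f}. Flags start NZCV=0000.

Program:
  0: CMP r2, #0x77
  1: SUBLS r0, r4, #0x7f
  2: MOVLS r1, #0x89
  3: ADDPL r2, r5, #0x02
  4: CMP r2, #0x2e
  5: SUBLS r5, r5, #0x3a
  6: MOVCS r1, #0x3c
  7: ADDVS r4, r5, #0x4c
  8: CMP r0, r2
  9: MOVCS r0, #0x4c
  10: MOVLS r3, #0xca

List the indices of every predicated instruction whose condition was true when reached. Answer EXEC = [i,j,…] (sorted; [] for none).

EXEC = [1,2,6,9]

[0] flags=1000 → (cmp)
[1] flags=1000 LS?T → r0=0xa6
[2] flags=1000 LS?T → r1=0x89
[3] flags=1000 PL?F → skip
[4] flags=0010 → (cmp)
[5] flags=0010 LS?F → skip
[6] flags=0010 CS?T → r1=0x3c
[7] flags=0010 VS?F → skip
[8] flags=0011 → (cmp)
[9] flags=0011 CS?T → r0=0x4c
[10] flags=0011 LS?F → skip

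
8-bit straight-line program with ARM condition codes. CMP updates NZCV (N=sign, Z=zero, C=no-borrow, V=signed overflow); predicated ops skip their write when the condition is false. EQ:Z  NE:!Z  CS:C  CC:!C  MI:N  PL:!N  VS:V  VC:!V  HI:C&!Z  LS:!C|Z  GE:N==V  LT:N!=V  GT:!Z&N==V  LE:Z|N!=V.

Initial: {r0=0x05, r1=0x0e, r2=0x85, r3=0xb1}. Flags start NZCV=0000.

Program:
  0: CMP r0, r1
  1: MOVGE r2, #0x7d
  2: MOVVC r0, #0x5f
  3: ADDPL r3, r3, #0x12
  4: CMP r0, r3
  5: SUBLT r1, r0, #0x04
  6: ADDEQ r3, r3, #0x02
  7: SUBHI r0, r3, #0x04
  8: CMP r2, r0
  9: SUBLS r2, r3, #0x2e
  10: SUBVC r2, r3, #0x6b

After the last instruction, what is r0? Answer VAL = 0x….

[0] flags=1000 → (cmp)
[1] flags=1000 GE?F → skip
[2] flags=1000 VC?T → r0=0x5f
[3] flags=1000 PL?F → skip
[4] flags=1001 → (cmp)
[5] flags=1001 LT?F → skip
[6] flags=1001 EQ?F → skip
[7] flags=1001 HI?F → skip
[8] flags=0011 → (cmp)
[9] flags=0011 LS?F → skip
[10] flags=0011 VC?F → skip

VAL = 0x5f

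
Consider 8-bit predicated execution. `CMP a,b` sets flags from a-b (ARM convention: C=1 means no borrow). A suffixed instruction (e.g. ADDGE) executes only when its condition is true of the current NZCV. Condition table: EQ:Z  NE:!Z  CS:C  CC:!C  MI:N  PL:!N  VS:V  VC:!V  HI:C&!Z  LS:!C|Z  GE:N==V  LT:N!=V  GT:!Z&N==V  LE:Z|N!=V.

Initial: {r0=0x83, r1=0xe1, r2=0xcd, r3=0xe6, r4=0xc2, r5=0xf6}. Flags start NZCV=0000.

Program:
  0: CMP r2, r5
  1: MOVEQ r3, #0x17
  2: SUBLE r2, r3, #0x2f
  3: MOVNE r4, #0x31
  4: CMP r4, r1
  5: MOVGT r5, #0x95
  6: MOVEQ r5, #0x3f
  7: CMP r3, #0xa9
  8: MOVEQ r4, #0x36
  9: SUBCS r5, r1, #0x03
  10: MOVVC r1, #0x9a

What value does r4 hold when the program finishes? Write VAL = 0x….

VAL = 0x31

0: ✓ CMP  NZCV=1000
1: · MOVEQ
2: ✓ SUBLE  r2←0xb7
3: ✓ MOVNE  r4←0x31
4: ✓ CMP  NZCV=0000
5: ✓ MOVGT  r5←0x95
6: · MOVEQ
7: ✓ CMP  NZCV=0010
8: · MOVEQ
9: ✓ SUBCS  r5←0xde
10: ✓ MOVVC  r1←0x9a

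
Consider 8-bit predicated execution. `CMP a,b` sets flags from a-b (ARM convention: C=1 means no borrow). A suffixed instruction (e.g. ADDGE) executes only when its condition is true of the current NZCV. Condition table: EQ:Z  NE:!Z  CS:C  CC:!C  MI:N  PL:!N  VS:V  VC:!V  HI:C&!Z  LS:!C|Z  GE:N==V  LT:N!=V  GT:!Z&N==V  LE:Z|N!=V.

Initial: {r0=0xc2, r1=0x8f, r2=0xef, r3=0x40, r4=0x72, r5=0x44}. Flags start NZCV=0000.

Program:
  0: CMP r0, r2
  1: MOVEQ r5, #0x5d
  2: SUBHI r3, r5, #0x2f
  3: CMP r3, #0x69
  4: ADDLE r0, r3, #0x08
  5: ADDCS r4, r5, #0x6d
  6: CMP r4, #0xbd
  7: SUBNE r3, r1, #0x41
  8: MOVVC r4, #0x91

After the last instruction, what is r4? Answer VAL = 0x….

0: ✓ CMP  NZCV=1000
1: · MOVEQ
2: · SUBHI
3: ✓ CMP  NZCV=1000
4: ✓ ADDLE  r0←0x48
5: · ADDCS
6: ✓ CMP  NZCV=1001
7: ✓ SUBNE  r3←0x4e
8: · MOVVC

VAL = 0x72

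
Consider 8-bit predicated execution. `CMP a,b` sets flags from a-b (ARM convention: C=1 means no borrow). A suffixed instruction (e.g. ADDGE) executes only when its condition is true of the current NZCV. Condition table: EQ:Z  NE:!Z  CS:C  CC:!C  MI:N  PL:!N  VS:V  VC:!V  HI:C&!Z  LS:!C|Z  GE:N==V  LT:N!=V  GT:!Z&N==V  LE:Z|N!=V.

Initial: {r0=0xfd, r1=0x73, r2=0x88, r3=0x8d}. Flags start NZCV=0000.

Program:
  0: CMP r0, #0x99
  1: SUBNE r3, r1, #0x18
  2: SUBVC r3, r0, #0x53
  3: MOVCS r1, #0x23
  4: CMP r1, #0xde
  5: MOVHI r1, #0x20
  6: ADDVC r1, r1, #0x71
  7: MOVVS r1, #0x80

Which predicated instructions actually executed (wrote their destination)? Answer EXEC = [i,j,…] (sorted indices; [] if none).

[0] flags=0010 → (cmp)
[1] flags=0010 NE?T → r3=0x5b
[2] flags=0010 VC?T → r3=0xaa
[3] flags=0010 CS?T → r1=0x23
[4] flags=0000 → (cmp)
[5] flags=0000 HI?F → skip
[6] flags=0000 VC?T → r1=0x94
[7] flags=0000 VS?F → skip

EXEC = [1,2,3,6]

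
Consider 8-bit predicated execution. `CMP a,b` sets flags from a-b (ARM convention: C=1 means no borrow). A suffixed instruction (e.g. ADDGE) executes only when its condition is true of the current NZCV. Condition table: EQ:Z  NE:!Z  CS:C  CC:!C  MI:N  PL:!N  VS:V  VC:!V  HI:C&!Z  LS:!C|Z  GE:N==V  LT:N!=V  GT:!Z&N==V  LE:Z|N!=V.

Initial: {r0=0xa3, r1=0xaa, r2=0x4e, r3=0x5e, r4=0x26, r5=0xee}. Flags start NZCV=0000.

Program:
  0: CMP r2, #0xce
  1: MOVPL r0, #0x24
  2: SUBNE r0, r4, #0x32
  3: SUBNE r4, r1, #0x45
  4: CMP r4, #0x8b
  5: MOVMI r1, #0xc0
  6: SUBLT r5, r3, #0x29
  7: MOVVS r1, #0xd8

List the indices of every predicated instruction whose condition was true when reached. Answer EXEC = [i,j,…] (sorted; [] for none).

[0] flags=1001 → (cmp)
[1] flags=1001 PL?F → skip
[2] flags=1001 NE?T → r0=0xf4
[3] flags=1001 NE?T → r4=0x65
[4] flags=1001 → (cmp)
[5] flags=1001 MI?T → r1=0xc0
[6] flags=1001 LT?F → skip
[7] flags=1001 VS?T → r1=0xd8

EXEC = [2,3,5,7]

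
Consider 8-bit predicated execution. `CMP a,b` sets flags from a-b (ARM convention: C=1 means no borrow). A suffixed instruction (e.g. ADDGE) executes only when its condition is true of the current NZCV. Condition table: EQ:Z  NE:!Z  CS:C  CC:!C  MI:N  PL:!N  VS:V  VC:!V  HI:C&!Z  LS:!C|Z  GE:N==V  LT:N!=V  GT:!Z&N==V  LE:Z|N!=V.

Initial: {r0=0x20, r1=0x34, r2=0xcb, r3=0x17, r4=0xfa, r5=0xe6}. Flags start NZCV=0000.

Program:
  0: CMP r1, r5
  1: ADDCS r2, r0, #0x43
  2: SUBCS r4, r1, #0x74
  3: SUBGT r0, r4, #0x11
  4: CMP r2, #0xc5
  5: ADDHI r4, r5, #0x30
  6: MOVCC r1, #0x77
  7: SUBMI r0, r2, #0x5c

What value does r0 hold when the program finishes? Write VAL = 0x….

[0] flags=0000 → (cmp)
[1] flags=0000 CS?F → skip
[2] flags=0000 CS?F → skip
[3] flags=0000 GT?T → r0=0xe9
[4] flags=0010 → (cmp)
[5] flags=0010 HI?T → r4=0x16
[6] flags=0010 CC?F → skip
[7] flags=0010 MI?F → skip

VAL = 0xe9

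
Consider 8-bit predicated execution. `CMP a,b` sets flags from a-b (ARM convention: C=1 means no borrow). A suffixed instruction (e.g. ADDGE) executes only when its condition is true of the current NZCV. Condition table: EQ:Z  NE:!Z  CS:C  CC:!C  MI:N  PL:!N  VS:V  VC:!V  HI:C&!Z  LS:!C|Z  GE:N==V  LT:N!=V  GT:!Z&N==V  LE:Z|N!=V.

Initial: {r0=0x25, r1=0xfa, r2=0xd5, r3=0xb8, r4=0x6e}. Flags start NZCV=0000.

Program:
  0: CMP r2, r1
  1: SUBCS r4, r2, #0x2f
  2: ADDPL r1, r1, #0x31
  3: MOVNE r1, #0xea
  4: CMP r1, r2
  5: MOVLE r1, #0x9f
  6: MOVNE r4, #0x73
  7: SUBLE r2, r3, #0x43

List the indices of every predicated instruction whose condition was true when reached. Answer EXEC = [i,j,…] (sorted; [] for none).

0: ✓ CMP  NZCV=1000
1: · SUBCS
2: · ADDPL
3: ✓ MOVNE  r1←0xea
4: ✓ CMP  NZCV=0010
5: · MOVLE
6: ✓ MOVNE  r4←0x73
7: · SUBLE

EXEC = [3,6]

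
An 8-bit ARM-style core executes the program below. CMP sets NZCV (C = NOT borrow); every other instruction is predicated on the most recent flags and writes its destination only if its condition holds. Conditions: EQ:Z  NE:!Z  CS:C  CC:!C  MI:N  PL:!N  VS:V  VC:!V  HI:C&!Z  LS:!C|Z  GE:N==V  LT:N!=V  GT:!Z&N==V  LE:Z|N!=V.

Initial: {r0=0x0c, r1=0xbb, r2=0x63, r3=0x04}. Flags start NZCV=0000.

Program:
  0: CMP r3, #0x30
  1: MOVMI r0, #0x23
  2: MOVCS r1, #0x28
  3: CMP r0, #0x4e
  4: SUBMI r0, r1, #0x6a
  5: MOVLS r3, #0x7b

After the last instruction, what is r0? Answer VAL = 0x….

VAL = 0x51

[0] flags=1000 → (cmp)
[1] flags=1000 MI?T → r0=0x23
[2] flags=1000 CS?F → skip
[3] flags=1000 → (cmp)
[4] flags=1000 MI?T → r0=0x51
[5] flags=1000 LS?T → r3=0x7b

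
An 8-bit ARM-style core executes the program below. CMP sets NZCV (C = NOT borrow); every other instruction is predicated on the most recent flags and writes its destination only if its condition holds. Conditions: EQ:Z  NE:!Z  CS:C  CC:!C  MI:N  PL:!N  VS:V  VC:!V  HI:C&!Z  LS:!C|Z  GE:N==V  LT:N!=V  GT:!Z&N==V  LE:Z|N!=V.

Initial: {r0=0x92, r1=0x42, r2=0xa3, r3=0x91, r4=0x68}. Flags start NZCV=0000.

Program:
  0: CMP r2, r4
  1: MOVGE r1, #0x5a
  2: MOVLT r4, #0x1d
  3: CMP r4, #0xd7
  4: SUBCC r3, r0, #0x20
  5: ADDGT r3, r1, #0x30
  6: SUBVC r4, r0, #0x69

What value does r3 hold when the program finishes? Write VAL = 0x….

[0] flags=0011 → (cmp)
[1] flags=0011 GE?F → skip
[2] flags=0011 LT?T → r4=0x1d
[3] flags=0000 → (cmp)
[4] flags=0000 CC?T → r3=0x72
[5] flags=0000 GT?T → r3=0x72
[6] flags=0000 VC?T → r4=0x29

VAL = 0x72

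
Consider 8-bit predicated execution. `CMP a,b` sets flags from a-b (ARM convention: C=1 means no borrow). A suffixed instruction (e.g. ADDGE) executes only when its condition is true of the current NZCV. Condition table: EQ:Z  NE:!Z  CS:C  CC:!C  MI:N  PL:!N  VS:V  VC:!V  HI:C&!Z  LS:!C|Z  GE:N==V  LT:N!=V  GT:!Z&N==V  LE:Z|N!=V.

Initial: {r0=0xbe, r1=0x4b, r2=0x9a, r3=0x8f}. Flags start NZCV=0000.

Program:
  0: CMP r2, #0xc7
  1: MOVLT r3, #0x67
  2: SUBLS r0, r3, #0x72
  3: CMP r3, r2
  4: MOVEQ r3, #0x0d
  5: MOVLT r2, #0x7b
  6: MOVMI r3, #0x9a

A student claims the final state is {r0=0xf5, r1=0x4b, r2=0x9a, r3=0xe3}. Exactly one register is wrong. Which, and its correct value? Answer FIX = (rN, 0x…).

FIX = (r3, 0x9a)

[0] flags=1000 → (cmp)
[1] flags=1000 LT?T → r3=0x67
[2] flags=1000 LS?T → r0=0xf5
[3] flags=1001 → (cmp)
[4] flags=1001 EQ?F → skip
[5] flags=1001 LT?F → skip
[6] flags=1001 MI?T → r3=0x9a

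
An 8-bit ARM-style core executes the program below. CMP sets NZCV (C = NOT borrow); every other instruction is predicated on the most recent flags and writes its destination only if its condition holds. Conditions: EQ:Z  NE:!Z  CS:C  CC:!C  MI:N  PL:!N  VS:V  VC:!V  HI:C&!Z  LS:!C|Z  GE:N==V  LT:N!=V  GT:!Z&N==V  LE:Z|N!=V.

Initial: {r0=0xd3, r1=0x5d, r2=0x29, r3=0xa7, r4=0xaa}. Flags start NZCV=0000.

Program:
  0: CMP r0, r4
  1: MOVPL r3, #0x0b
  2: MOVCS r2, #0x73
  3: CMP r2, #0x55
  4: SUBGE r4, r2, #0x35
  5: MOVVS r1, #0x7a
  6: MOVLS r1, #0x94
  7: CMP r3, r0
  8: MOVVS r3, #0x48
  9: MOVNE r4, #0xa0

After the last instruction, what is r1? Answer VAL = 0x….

[0] flags=0010 → (cmp)
[1] flags=0010 PL?T → r3=0x0b
[2] flags=0010 CS?T → r2=0x73
[3] flags=0010 → (cmp)
[4] flags=0010 GE?T → r4=0x3e
[5] flags=0010 VS?F → skip
[6] flags=0010 LS?F → skip
[7] flags=0000 → (cmp)
[8] flags=0000 VS?F → skip
[9] flags=0000 NE?T → r4=0xa0

VAL = 0x5d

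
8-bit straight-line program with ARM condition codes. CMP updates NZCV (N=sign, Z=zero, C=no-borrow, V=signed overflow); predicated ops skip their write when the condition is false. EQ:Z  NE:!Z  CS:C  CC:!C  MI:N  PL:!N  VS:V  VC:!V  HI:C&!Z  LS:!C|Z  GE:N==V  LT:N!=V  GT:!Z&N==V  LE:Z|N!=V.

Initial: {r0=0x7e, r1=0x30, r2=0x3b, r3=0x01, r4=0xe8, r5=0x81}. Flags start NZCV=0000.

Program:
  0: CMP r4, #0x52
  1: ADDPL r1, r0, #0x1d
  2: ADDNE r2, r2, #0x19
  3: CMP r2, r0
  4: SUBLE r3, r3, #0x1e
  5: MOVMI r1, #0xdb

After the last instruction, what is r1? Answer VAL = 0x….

VAL = 0xdb

[0] flags=1010 → (cmp)
[1] flags=1010 PL?F → skip
[2] flags=1010 NE?T → r2=0x54
[3] flags=1000 → (cmp)
[4] flags=1000 LE?T → r3=0xe3
[5] flags=1000 MI?T → r1=0xdb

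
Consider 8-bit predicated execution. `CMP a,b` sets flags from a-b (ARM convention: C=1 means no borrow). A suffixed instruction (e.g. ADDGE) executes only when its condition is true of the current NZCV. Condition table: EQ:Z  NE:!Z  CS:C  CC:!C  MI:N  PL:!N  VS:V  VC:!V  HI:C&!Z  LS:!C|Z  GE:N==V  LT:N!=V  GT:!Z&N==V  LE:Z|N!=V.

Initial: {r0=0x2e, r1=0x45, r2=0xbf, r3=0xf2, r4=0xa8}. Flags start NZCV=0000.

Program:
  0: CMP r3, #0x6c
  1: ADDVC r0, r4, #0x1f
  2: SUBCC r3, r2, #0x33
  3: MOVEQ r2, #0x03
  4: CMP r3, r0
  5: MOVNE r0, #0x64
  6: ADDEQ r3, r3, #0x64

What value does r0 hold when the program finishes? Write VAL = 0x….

[0] flags=1010 → (cmp)
[1] flags=1010 VC?T → r0=0xc7
[2] flags=1010 CC?F → skip
[3] flags=1010 EQ?F → skip
[4] flags=0010 → (cmp)
[5] flags=0010 NE?T → r0=0x64
[6] flags=0010 EQ?F → skip

VAL = 0x64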